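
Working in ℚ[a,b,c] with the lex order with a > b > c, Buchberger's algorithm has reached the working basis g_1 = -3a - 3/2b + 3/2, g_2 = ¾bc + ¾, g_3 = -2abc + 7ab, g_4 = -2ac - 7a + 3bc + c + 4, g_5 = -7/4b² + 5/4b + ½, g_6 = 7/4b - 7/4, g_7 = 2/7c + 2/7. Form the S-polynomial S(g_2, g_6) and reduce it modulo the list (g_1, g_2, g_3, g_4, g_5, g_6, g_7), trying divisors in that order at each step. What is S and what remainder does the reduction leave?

lcm(LM(g_2), LM(g_6)) = bc.
S = (lcm/LT(g_2))·g_2 − (lcm/LT(g_6))·g_6 = c + 1.
Reduce S modulo (g_1, g_2, g_3, g_4, g_5, g_6, g_7) in that order:
  leading term c: subtract (7/2)·g_7 from c + 1 → 0
The remainder is 0, so this S-polynomial contributes no new basis element.

S(g_2, g_6) = c + 1; remainder on division = 0.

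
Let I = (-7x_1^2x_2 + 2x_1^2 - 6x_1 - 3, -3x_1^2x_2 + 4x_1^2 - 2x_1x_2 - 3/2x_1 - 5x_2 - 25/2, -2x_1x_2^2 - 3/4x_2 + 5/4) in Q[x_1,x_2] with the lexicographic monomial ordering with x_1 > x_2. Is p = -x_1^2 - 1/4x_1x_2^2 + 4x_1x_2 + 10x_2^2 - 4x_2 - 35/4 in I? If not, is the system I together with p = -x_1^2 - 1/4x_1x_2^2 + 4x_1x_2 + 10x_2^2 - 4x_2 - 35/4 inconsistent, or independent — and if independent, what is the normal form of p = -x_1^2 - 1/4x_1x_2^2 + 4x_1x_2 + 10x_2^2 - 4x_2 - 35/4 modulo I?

-x_1^2 - 1/4x_1x_2^2 + 4x_1x_2 + 10x_2^2 - 4x_2 - 35/4 lies in I (it reduces to 0).

First compute the reduced Gröbner basis of I by Buchberger's algorithm.
f_1 = -7x_1^2x_2 + 2x_1^2 - 6x_1 - 3, LT = x_1^2x_2.
f_2 = -3x_1^2x_2 + 4x_1^2 - 2x_1x_2 - 3/2x_1 - 5x_2 - 25/2, LT = x_1^2x_2.
f_3 = -2x_1x_2^2 - 3/4x_2 + 5/4, LT = x_1x_2^2.

S(f_1,f_2): lcm = x_1^2x_2. S = 22/21x_1^2 - 2/3x_1x_2 + 5/14x_1 - 5/3x_2 - 157/42.
  reduce S modulo (f_1, f_2, f_3):
  remainder 22/21x_1^2 - 2/3x_1x_2 + 5/14x_1 - 5/3x_2 - 157/42 ≠ 0; add h_4 = 22/21x_1^2 - 2/3x_1x_2 + 5/14x_1 - 5/3x_2 - 157/42 to the basis.

S(f_1,f_3): lcm = x_1^2x_2^2. S = -2/7x_1^2x_2 + 27/56x_1x_2 + 5/8x_1 + 3/7x_2.
  reduce S modulo (f_1, f_2, f_3, h_4):
  remainder 265/616x_1x_2 + 79/88x_1 + 23/77x_2 - 13/77 ≠ 0; add h_5 = 265/616x_1x_2 + 79/88x_1 + 23/77x_2 - 13/77 to the basis.

S(f_2,f_3): lcm = x_1^2x_2^2. S = -4/3x_1^2x_2 + 2/3x_1x_2^2 + 1/8x_1x_2 + 5/8x_1 + 5/3x_2^2 + 25/6x_2.
  reduce S modulo (f_1, f_2, f_3, h_4, h_5):
  remainder 3407/1590x_1 + 5/3x_2^2 + 10787/3180x_2 - 1327/3180 ≠ 0; add h_6 = 3407/1590x_1 + 5/3x_2^2 + 10787/3180x_2 - 1327/3180 to the basis.

S(f_3,h_4): lcm = x_1^2x_2^2. S = 7/11x_1x_2^3 - 15/44x_1x_2^2 + 3/8x_1x_2 - 5/8x_1 + 35/22x_2^3 + 157/44x_2^2.
  reduce S modulo (f_1, f_2, f_3, h_4, h_5, h_6):
  remainder 35/22x_2^3 + 1326491/299816x_2^2 + 2990279/1199264x_2 - 407765/1199264 ≠ 0; add h_7 = 35/22x_2^3 + 1326491/299816x_2^2 + 2990279/1199264x_2 - 407765/1199264 to the basis.

S(f_1,h_5): lcm = x_1^2x_2. S = -4401/1855x_1^2 - 184/265x_1x_2 + 2318/1855x_1 + 3/7.
  reduce S modulo (f_1, f_2, f_3, h_4, h_5, h_6, h_7):
  remainder -1870215/361142x_2^2 - 92336657/7222840x_2 - 54932357/7222840 ≠ 0; add h_8 = -1870215/361142x_2^2 - 92336657/7222840x_2 - 54932357/7222840 to the basis.

S(f_3,h_5): lcm = x_1x_2^2. S = -553/265x_1x_2 - 184/265x_2^2 + 1627/2120x_2 - 5/8.
  reduce S modulo (f_1, f_2, f_3, h_4, h_5, h_6, h_7, h_8):
  remainder 35671731227/6608093000x_2 + 35671731227/6608093000 ≠ 0; add h_9 = 35671731227/6608093000x_2 + 35671731227/6608093000 to the basis.

The other S-polynomials (S(f_1,h_4), S(f_2,h_4), S(f_2,h_5), S(h_4,h_5), S(f_1,h_6), S(f_2,h_6), S(f_3,h_6), S(h_4,h_6), S(h_5,h_6), S(f_1,h_7), S(f_2,h_7), S(f_3,h_7), S(h_4,h_7), S(h_5,h_7), S(h_6,h_7), S(f_1,h_8), S(f_2,h_8), S(f_3,h_8), S(h_4,h_8), S(h_5,h_8), S(h_6,h_8), S(h_7,h_8), S(f_1,h_9), S(f_2,h_9), S(f_3,h_9), S(h_4,h_9), S(h_5,h_9), S(h_6,h_9), S(h_7,h_9), S(h_8,h_9)) all reduce to 0 modulo the current basis, so we have a Gröbner basis.
Inter-reduce: drop elements whose leading term is divisible by another's, tail-reduce, and make monic.
Reduced Gröbner basis: {x_1 - 1, x_2 + 1}.
Label its elements g_1 = x_1 - 1, g_2 = x_2 + 1.

Reduce p = -x_1^2 - 1/4x_1x_2^2 + 4x_1x_2 + 10x_2^2 - 4x_2 - 35/4 modulo G:
  leading term x_1^2: subtract (-x_1)·g_1 from -x_1^2 - 1/4x_1x_2^2 + 4x_1x_2 + 10x_2^2 - 4x_2 - 35/4 → -1/4x_1x_2^2 + 4x_1x_2 - x_1 + 10x_2^2 - 4x_2 - 35/4
  leading term x_1x_2^2: subtract (-1/4x_2^2)·g_1 from -1/4x_1x_2^2 + 4x_1x_2 - x_1 + 10x_2^2 - 4x_2 - 35/4 → 4x_1x_2 - x_1 + 39/4x_2^2 - 4x_2 - 35/4
  leading term x_1x_2: subtract (4x_2)·g_1 from 4x_1x_2 - x_1 + 39/4x_2^2 - 4x_2 - 35/4 → -x_1 + 39/4x_2^2 - 35/4
  leading term x_1: subtract (-1)·g_1 from -x_1 + 39/4x_2^2 - 35/4 → 39/4x_2^2 - 39/4
  leading term x_2^2: subtract (39/4x_2)·g_2 from 39/4x_2^2 - 39/4 → -39/4x_2 - 39/4
  leading term x_2: subtract (-39/4)·g_2 from -39/4x_2 - 39/4 → 0
  normal form = 0.
Since the normal form is 0, p ∈ I.

Ideal membership is decidable via reduction modulo a Gröbner basis.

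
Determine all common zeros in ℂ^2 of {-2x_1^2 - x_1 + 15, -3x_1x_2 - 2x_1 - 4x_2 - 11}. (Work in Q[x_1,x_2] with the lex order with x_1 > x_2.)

{(5/2, -32/23), (-3, 1)}

Compute a lex Gröbner basis by Buchberger's algorithm.
f_1 = -2x_1^2 - x_1 + 15, LT = x_1^2.
f_2 = -3x_1x_2 - 2x_1 - 4x_2 - 11, LT = x_1x_2.

S(f_1,f_2): lcm = x_1^2x_2. S = -2/3x_1^2 - 5/6x_1x_2 - 11/3x_1 - 15/2x_2.
  leading term x_1^2: subtract (1/3)·f_1 from -2/3x_1^2 - 5/6x_1x_2 - 11/3x_1 - 15/2x_2 → -5/6x_1x_2 - 10/3x_1 - 15/2x_2 - 5
  leading term x_1x_2: subtract (5/18)·f_2 from -5/6x_1x_2 - 10/3x_1 - 15/2x_2 - 5 → -25/9x_1 - 115/18x_2 - 35/18
  leading term x_1: no divisor's leading term divides it; move -25/9x_1 to the remainder.
  leading term x_2: no divisor's leading term divides it; move -115/18x_2 to the remainder.
  leading term 1: no divisor's leading term divides it; move -35/18 to the remainder.
  remainder -25/9x_1 - 115/18x_2 - 35/18 ≠ 0; add h_3 = -25/9x_1 - 115/18x_2 - 35/18 to the basis.

S(f_2,h_3): lcm = x_1x_2. S = 2/3x_1 - 23/10x_2^2 + 19/30x_2 + 11/3.
  leading term x_1: subtract (-6/25)·h_3 from 2/3x_1 - 23/10x_2^2 + 19/30x_2 + 11/3 → -23/10x_2^2 - 9/10x_2 + 16/5
  leading term x_2^2: no divisor's leading term divides it; move -23/10x_2^2 to the remainder.
  leading term x_2: no divisor's leading term divides it; move -9/10x_2 to the remainder.
  leading term 1: no divisor's leading term divides it; move 16/5 to the remainder.
  remainder -23/10x_2^2 - 9/10x_2 + 16/5 ≠ 0; add h_4 = -23/10x_2^2 - 9/10x_2 + 16/5 to the basis.

The other S-polynomials (S(f_1,h_3), S(f_1,h_4), S(f_2,h_4), S(h_3,h_4)) all reduce to 0 modulo the current basis, so we have a Gröbner basis.
Inter-reduce: drop elements whose leading term is divisible by another's, tail-reduce, and make monic.
Reduced Gröbner basis: {x_1 + 23/10x_2 + 7/10, x_2^2 + 9/23x_2 - 32/23}.

A lex Gröbner basis eliminates variables successively. Here x_2^2 + 9/23x_2 - 32/23 depends only on x_2, with roots {-32/23, 1}; lifting each root through the earlier basis elements recovers the full solutions.
  x_2 = -32/23: the earlier basis element becomes x_1 - 5/2 = 0, giving x_1 = 5/2 — point (5/2, -32/23).
  x_2 = 1: the earlier basis element becomes x_1 + 3 = 0, giving x_1 = -3 — point (-3, 1).
Check: every point annihilates each of the original generators.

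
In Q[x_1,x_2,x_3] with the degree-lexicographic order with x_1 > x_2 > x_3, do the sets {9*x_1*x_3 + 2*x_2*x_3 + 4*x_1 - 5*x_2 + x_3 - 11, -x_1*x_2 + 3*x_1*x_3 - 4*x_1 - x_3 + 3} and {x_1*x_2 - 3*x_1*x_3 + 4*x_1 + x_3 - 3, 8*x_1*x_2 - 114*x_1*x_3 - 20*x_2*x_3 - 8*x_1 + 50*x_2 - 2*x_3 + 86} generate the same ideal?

Yes, the ideals are equal.

Equality of ideals is decidable: compute both reduced Gröbner bases (unique for the ordering) and check whether they agree.
Buchberger on the first generating set:
f_1 = 9*x_1*x_3 + 2*x_2*x_3 + 4*x_1 - 5*x_2 + x_3 - 11, LT = x_1*x_3.
f_2 = -x_1*x_2 + 3*x_1*x_3 - 4*x_1 - x_3 + 3, LT = x_1*x_2.

S(f_1,f_2): lcm = x_1*x_2*x_3. S = 3*x_1*x_3**2 + 2/9*x_2**2*x_3 + 4/9*x_1*x_2 - 4*x_1*x_3 - 5/9*x_2**2 + 1/9*x_2*x_3 - x_3**2 - 11/9*x_2 + 3*x_3.
  leading term x_1*x_3**2: subtract (1/3*x_3)·f_1 from 3*x_1*x_3**2 + 2/9*x_2**2*x_3 + 4/9*x_1*x_2 - 4*x_1*x_3 - 5/9*x_2**2 + 1/9*x_2*x_3 - x_3**2 - 11/9*x_2 + 3*x_3 → 2/9*x_2**2*x_3 - 2/3*x_2*x_3**2 + 4/9*x_1*x_2 - 16/3*x_1*x_3 - 5/9*x_2**2 + 16/9*x_2*x_3 - 4/3*x_3**2 - 11/9*x_2 + 20/3*x_3
  leading term x_2**2*x_3: no divisor's leading term divides it; move 2/9*x_2**2*x_3 to the remainder.
  leading term x_2*x_3**2: no divisor's leading term divides it; move -2/3*x_2*x_3**2 to the remainder.
  leading term x_1*x_2: subtract (-4/9)·f_2 from 4/9*x_1*x_2 - 16/3*x_1*x_3 - 5/9*x_2**2 + 16/9*x_2*x_3 - 4/3*x_3**2 - 11/9*x_2 + 20/3*x_3 → -4*x_1*x_3 - 5/9*x_2**2 + 16/9*x_2*x_3 - 4/3*x_3**2 - 16/9*x_1 - 11/9*x_2 + 56/9*x_3 + 4/3
  leading term x_1*x_3: subtract (-4/9)·f_1 from -4*x_1*x_3 - 5/9*x_2**2 + 16/9*x_2*x_3 - 4/3*x_3**2 - 16/9*x_1 - 11/9*x_2 + 56/9*x_3 + 4/3 → -5/9*x_2**2 + 8/3*x_2*x_3 - 4/3*x_3**2 - 31/9*x_2 + 20/3*x_3 - 32/9
  leading term x_2**2: no divisor's leading term divides it; move -5/9*x_2**2 to the remainder.
  leading term x_2*x_3: no divisor's leading term divides it; move 8/3*x_2*x_3 to the remainder.
  leading term x_3**2: no divisor's leading term divides it; move -4/3*x_3**2 to the remainder.
  leading term x_2: no divisor's leading term divides it; move -31/9*x_2 to the remainder.
  leading term x_3: no divisor's leading term divides it; move 20/3*x_3 to the remainder.
  leading term 1: no divisor's leading term divides it; move -32/9 to the remainder.
  remainder 2/9*x_2**2*x_3 - 2/3*x_2*x_3**2 - 5/9*x_2**2 + 8/3*x_2*x_3 - 4/3*x_3**2 - 31/9*x_2 + 20/3*x_3 - 32/9 ≠ 0; add g_3 = 2/9*x_2**2*x_3 - 2/3*x_2*x_3**2 - 5/9*x_2**2 + 8/3*x_2*x_3 - 4/3*x_3**2 - 31/9*x_2 + 20/3*x_3 - 32/9 to the basis.

The other S-polynomials (S(f_1,g_3), S(f_2,g_3)) all reduce to 0 modulo the current basis, so we have a Gröbner basis.
Inter-reduce: drop elements whose leading term is divisible by another's, tail-reduce, and make monic.
Reduced Gröbner basis: {x_2**2*x_3 - 3*x_2*x_3**2 - 5/2*x_2**2 + 12*x_2*x_3 - 6*x_3**2 - 31/2*x_2 + 30*x_3 - 16, x_1*x_2 + 2/3*x_2*x_3 + 16/3*x_1 - 5/3*x_2 + 4/3*x_3 - 20/3, x_1*x_3 + 2/9*x_2*x_3 + 4/9*x_1 - 5/9*x_2 + 1/9*x_3 - 11/9}.

Buchberger on the second generating set:
h_1 = x_1*x_2 - 3*x_1*x_3 + 4*x_1 + x_3 - 3, LT = x_1*x_2.
h_2 = 8*x_1*x_2 - 114*x_1*x_3 - 20*x_2*x_3 - 8*x_1 + 50*x_2 - 2*x_3 + 86, LT = x_1*x_2.

S(h_1,h_2): lcm = x_1*x_2. S = 45/4*x_1*x_3 + 5/2*x_2*x_3 + 5*x_1 - 25/4*x_2 + 5/4*x_3 - 55/4.
  leading term x_1*x_3: no divisor's leading term divides it; move 45/4*x_1*x_3 to the remainder.
  leading term x_2*x_3: no divisor's leading term divides it; move 5/2*x_2*x_3 to the remainder.
  leading term x_1: no divisor's leading term divides it; move 5*x_1 to the remainder.
  leading term x_2: no divisor's leading term divides it; move -25/4*x_2 to the remainder.
  leading term x_3: no divisor's leading term divides it; move 5/4*x_3 to the remainder.
  leading term 1: no divisor's leading term divides it; move -55/4 to the remainder.
  remainder 45/4*x_1*x_3 + 5/2*x_2*x_3 + 5*x_1 - 25/4*x_2 + 5/4*x_3 - 55/4 ≠ 0; add k_3 = 45/4*x_1*x_3 + 5/2*x_2*x_3 + 5*x_1 - 25/4*x_2 + 5/4*x_3 - 55/4 to the basis.

S(h_1,k_3): lcm = x_1*x_2*x_3. S = -3*x_1*x_3**2 - 2/9*x_2**2*x_3 - 4/9*x_1*x_2 + 4*x_1*x_3 + 5/9*x_2**2 - 1/9*x_2*x_3 + x_3**2 + 11/9*x_2 - 3*x_3.
  leading term x_1*x_3**2: subtract (-4/15*x_3)·k_3 from -3*x_1*x_3**2 - 2/9*x_2**2*x_3 - 4/9*x_1*x_2 + 4*x_1*x_3 + 5/9*x_2**2 - 1/9*x_2*x_3 + x_3**2 + 11/9*x_2 - 3*x_3 → -2/9*x_2**2*x_3 + 2/3*x_2*x_3**2 - 4/9*x_1*x_2 + 16/3*x_1*x_3 + 5/9*x_2**2 - 16/9*x_2*x_3 + 4/3*x_3**2 + 11/9*x_2 - 20/3*x_3
  leading term x_2**2*x_3: no divisor's leading term divides it; move -2/9*x_2**2*x_3 to the remainder.
  leading term x_2*x_3**2: no divisor's leading term divides it; move 2/3*x_2*x_3**2 to the remainder.
  leading term x_1*x_2: subtract (-4/9)·h_1 from -4/9*x_1*x_2 + 16/3*x_1*x_3 + 5/9*x_2**2 - 16/9*x_2*x_3 + 4/3*x_3**2 + 11/9*x_2 - 20/3*x_3 → 4*x_1*x_3 + 5/9*x_2**2 - 16/9*x_2*x_3 + 4/3*x_3**2 + 16/9*x_1 + 11/9*x_2 - 56/9*x_3 - 4/3
  leading term x_1*x_3: subtract (16/45)·k_3 from 4*x_1*x_3 + 5/9*x_2**2 - 16/9*x_2*x_3 + 4/3*x_3**2 + 16/9*x_1 + 11/9*x_2 - 56/9*x_3 - 4/3 → 5/9*x_2**2 - 8/3*x_2*x_3 + 4/3*x_3**2 + 31/9*x_2 - 20/3*x_3 + 32/9
  leading term x_2**2: no divisor's leading term divides it; move 5/9*x_2**2 to the remainder.
  leading term x_2*x_3: no divisor's leading term divides it; move -8/3*x_2*x_3 to the remainder.
  leading term x_3**2: no divisor's leading term divides it; move 4/3*x_3**2 to the remainder.
  leading term x_2: no divisor's leading term divides it; move 31/9*x_2 to the remainder.
  leading term x_3: no divisor's leading term divides it; move -20/3*x_3 to the remainder.
  leading term 1: no divisor's leading term divides it; move 32/9 to the remainder.
  remainder -2/9*x_2**2*x_3 + 2/3*x_2*x_3**2 + 5/9*x_2**2 - 8/3*x_2*x_3 + 4/3*x_3**2 + 31/9*x_2 - 20/3*x_3 + 32/9 ≠ 0; add k_4 = -2/9*x_2**2*x_3 + 2/3*x_2*x_3**2 + 5/9*x_2**2 - 8/3*x_2*x_3 + 4/3*x_3**2 + 31/9*x_2 - 20/3*x_3 + 32/9 to the basis.

The other S-polynomials (S(h_2,k_3), S(h_1,k_4), S(h_2,k_4), S(k_3,k_4)) all reduce to 0 modulo the current basis, so we have a Gröbner basis.
Inter-reduce: drop elements whose leading term is divisible by another's, tail-reduce, and make monic.
Reduced Gröbner basis: {x_2**2*x_3 - 3*x_2*x_3**2 - 5/2*x_2**2 + 12*x_2*x_3 - 6*x_3**2 - 31/2*x_2 + 30*x_3 - 16, x_1*x_2 + 2/3*x_2*x_3 + 16/3*x_1 - 5/3*x_2 + 4/3*x_3 - 20/3, x_1*x_3 + 2/9*x_2*x_3 + 4/9*x_1 - 5/9*x_2 + 1/9*x_3 - 11/9}.

These coincide, so the ideals are equal.
The same test decides containment: I ⊆ J iff every generator of I reduces to 0 modulo a Gröbner basis of J.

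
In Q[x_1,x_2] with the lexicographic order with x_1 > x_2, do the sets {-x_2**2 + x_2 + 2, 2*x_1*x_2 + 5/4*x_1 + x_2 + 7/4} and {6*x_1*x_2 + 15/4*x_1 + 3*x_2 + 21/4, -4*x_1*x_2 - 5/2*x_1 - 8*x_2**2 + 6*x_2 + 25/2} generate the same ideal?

Yes, the ideals are equal.

Two ideals are equal iff their reduced Gröbner bases coincide (the reduced basis is unique for a fixed ordering).
Buchberger on the first generating set:
f_1 = -x_2**2 + x_2 + 2, LT = x_2**2.
f_2 = 2*x_1*x_2 + 5/4*x_1 + x_2 + 7/4, LT = x_1*x_2.

S(f_1,f_2): lcm = x_1*x_2**2. S = -13/8*x_1*x_2 - 2*x_1 - 1/2*x_2**2 - 7/8*x_2.
  leading term x_1*x_2: subtract (-13/16)·f_2 from -13/8*x_1*x_2 - 2*x_1 - 1/2*x_2**2 - 7/8*x_2 → -63/64*x_1 - 1/2*x_2**2 - 1/16*x_2 + 91/64
  leading term x_1: no divisor's leading term divides it; move -63/64*x_1 to the remainder.
  leading term x_2**2: subtract (1/2)·f_1 from -1/2*x_2**2 - 1/16*x_2 + 91/64 → -9/16*x_2 + 27/64
  leading term x_2: no divisor's leading term divides it; move -9/16*x_2 to the remainder.
  leading term 1: no divisor's leading term divides it; move 27/64 to the remainder.
  remainder -63/64*x_1 - 9/16*x_2 + 27/64 ≠ 0; add g_3 = -63/64*x_1 - 9/16*x_2 + 27/64 to the basis.

The other S-polynomials (S(f_1,g_3), S(f_2,g_3)) all reduce to 0 modulo the current basis, so we have a Gröbner basis.
Inter-reduce: drop elements whose leading term is divisible by another's, tail-reduce, and make monic.
Reduced Gröbner basis: {x_1 + 4/7*x_2 - 3/7, x_2**2 - x_2 - 2}.

Buchberger on the second generating set:
h_1 = 6*x_1*x_2 + 15/4*x_1 + 3*x_2 + 21/4, LT = x_1*x_2.
h_2 = -4*x_1*x_2 - 5/2*x_1 - 8*x_2**2 + 6*x_2 + 25/2, LT = x_1*x_2.

S(h_1,h_2): lcm = x_1*x_2. S = -2*x_2**2 + 2*x_2 + 4.
  leading term x_2**2: no divisor's leading term divides it; move -2*x_2**2 to the remainder.
  leading term x_2: no divisor's leading term divides it; move 2*x_2 to the remainder.
  leading term 1: no divisor's leading term divides it; move 4 to the remainder.
  remainder -2*x_2**2 + 2*x_2 + 4 ≠ 0; add k_3 = -2*x_2**2 + 2*x_2 + 4 to the basis.

S(h_1,k_3): lcm = x_1*x_2**2. S = 13/8*x_1*x_2 + 2*x_1 + 1/2*x_2**2 + 7/8*x_2.
  leading term x_1*x_2: subtract (13/48)·h_1 from 13/8*x_1*x_2 + 2*x_1 + 1/2*x_2**2 + 7/8*x_2 → 63/64*x_1 + 1/2*x_2**2 + 1/16*x_2 - 91/64
  leading term x_1: no divisor's leading term divides it; move 63/64*x_1 to the remainder.
  leading term x_2**2: subtract (-1/4)·k_3 from 1/2*x_2**2 + 1/16*x_2 - 91/64 → 9/16*x_2 - 27/64
  leading term x_2: no divisor's leading term divides it; move 9/16*x_2 to the remainder.
  leading term 1: no divisor's leading term divides it; move -27/64 to the remainder.
  remainder 63/64*x_1 + 9/16*x_2 - 27/64 ≠ 0; add k_4 = 63/64*x_1 + 9/16*x_2 - 27/64 to the basis.

The other S-polynomials (S(h_2,k_3), S(h_1,k_4), S(h_2,k_4), S(k_3,k_4)) all reduce to 0 modulo the current basis, so we have a Gröbner basis.
Inter-reduce: drop elements whose leading term is divisible by another's, tail-reduce, and make monic.
Reduced Gröbner basis: {x_1 + 4/7*x_2 - 3/7, x_2**2 - x_2 - 2}.

The two bases agree; hence the ideals are identical.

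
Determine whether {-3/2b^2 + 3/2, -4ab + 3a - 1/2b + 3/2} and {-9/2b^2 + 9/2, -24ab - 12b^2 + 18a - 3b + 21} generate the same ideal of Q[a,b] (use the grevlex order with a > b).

Yes, the ideals are equal.

Equality of ideals is decidable: compute both reduced Gröbner bases (unique for the ordering) and check whether they agree.
Buchberger on the first generating set:
f_1 = -3/2b^2 + 3/2, LT = b^2.
f_2 = -4ab + 3a - 1/2b + 3/2, LT = ab.

S(f_1,f_2): lcm = ab^2. S = 3/4ab - 1/8b^2 - a + 3/8b.
  leading term ab: subtract (-3/16)·f_2 from 3/4ab - 1/8b^2 - a + 3/8b → -1/8b^2 - 7/16a + 9/32b + 9/32
  leading term b^2: subtract (1/12)·f_1 from -1/8b^2 - 7/16a + 9/32b + 9/32 → -7/16a + 9/32b + 5/32
  leading term a: no divisor's leading term divides it; move -7/16a to the remainder.
  leading term b: no divisor's leading term divides it; move 9/32b to the remainder.
  leading term 1: no divisor's leading term divides it; move 5/32 to the remainder.
  remainder -7/16a + 9/32b + 5/32 ≠ 0; add g_3 = -7/16a + 9/32b + 5/32 to the basis.

The other S-polynomials (S(f_1,g_3), S(f_2,g_3)) all reduce to 0 modulo the current basis, so we have a Gröbner basis.
Inter-reduce: drop elements whose leading term is divisible by another's, tail-reduce, and make monic.
Reduced Gröbner basis: {b^2 - 1, a - 9/14b - 5/14}.

Buchberger on the second generating set:
h_1 = -9/2b^2 + 9/2, LT = b^2.
h_2 = -24ab - 12b^2 + 18a - 3b + 21, LT = ab.

S(h_1,h_2): lcm = ab^2. S = -1/2b^3 + 3/4ab - 1/8b^2 - a + 7/8b.
  leading term b^3: subtract (1/9b)·h_1 from -1/2b^3 + 3/4ab - 1/8b^2 - a + 7/8b → 3/4ab - 1/8b^2 - a + 3/8b
  leading term ab: subtract (-1/32)·h_2 from 3/4ab - 1/8b^2 - a + 3/8b → -1/2b^2 - 7/16a + 9/32b + 21/32
  leading term b^2: subtract (1/9)·h_1 from -1/2b^2 - 7/16a + 9/32b + 21/32 → -7/16a + 9/32b + 5/32
  leading term a: no divisor's leading term divides it; move -7/16a to the remainder.
  leading term b: no divisor's leading term divides it; move 9/32b to the remainder.
  leading term 1: no divisor's leading term divides it; move 5/32 to the remainder.
  remainder -7/16a + 9/32b + 5/32 ≠ 0; add k_3 = -7/16a + 9/32b + 5/32 to the basis.

The other S-polynomials (S(h_1,k_3), S(h_2,k_3)) all reduce to 0 modulo the current basis, so we have a Gröbner basis.
Inter-reduce: drop elements whose leading term is divisible by another's, tail-reduce, and make monic.
Reduced Gröbner basis: {b^2 - 1, a - 9/14b - 5/14}.

Same reduced basis, so the two generating sets span the same ideal.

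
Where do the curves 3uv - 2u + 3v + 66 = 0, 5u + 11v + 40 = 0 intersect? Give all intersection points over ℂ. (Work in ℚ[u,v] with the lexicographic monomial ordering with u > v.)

{(3, -5), (-202/15, 82/33)}

Compute a lex Gröbner basis by Buchberger's algorithm.
f_1 = 3uv - 2u + 3v + 66, LT = uv.
f_2 = 5u + 11v + 40, LT = u.

S(f_1,f_2): lcm = uv. S = -⅔u - 11/5v² - 7v + 22.
  leading term u: subtract (-2/15)·f_2 from -⅔u - 11/5v² - 7v + 22 → -11/5v² - 83/15v + 82/3
  leading term v²: no divisor's leading term divides it; move -11/5v² to the remainder.
  leading term v: no divisor's leading term divides it; move -83/15v to the remainder.
  leading term 1: no divisor's leading term divides it; move 82/3 to the remainder.
  remainder -11/5v² - 83/15v + 82/3 ≠ 0; add h_3 = -11/5v² - 83/15v + 82/3 to the basis.

The other S-polynomials (S(f_1,h_3), S(f_2,h_3)) all reduce to 0 modulo the current basis, so we have a Gröbner basis.
Inter-reduce: drop elements whose leading term is divisible by another's, tail-reduce, and make monic.
Reduced Gröbner basis: {u + 11/5v + 8, v² + 83/33v - 410/33}.

From the last basis element, v² + 83/33v - 410/33 = 0, so v takes values in {-5, 82/33}. Each choice, substituted upward through the basis, yields the corresponding point(s) of the solution set.
  v = -5: the earlier basis element becomes u - 3 = 0, giving u = 3 — point (3, -5).
  v = 82/33: the earlier basis element becomes u + 202/15 = 0, giving u = -202/15 — point (-202/15, 82/33).
Substituting each solution back into the original system confirms all equations vanish.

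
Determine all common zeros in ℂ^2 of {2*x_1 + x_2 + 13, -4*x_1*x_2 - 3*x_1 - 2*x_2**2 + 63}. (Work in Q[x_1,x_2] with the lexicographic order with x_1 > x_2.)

Compute a lex Gröbner basis by Buchberger's algorithm.
f_1 = 2*x_1 + x_2 + 13, LT = x_1.
f_2 = -4*x_1*x_2 - 3*x_1 - 2*x_2**2 + 63, LT = x_1*x_2.

S(f_1,f_2): lcm = x_1*x_2. S = -3/4*x_1 + 13/2*x_2 + 63/4.
  reduce S modulo (f_1, f_2):
  remainder 55/8*x_2 + 165/8 ≠ 0; add h_3 = 55/8*x_2 + 165/8 to the basis.

The other S-polynomials (S(f_1,h_3), S(f_2,h_3)) all reduce to 0 modulo the current basis, so we have a Gröbner basis.
Inter-reduce: drop elements whose leading term is divisible by another's, tail-reduce, and make monic.
Reduced Gröbner basis: {x_1 + 5, x_2 + 3}.

A lex Gröbner basis eliminates variables successively. Here x_2 + 3 depends only on x_2, with roots {-3}; lifting each root through the earlier basis elements recovers the full solutions.
  x_2 = -3: the earlier basis element becomes x_1 + 5 = 0, giving x_1 = -5 — point (-5, -3).

{(-5, -3)}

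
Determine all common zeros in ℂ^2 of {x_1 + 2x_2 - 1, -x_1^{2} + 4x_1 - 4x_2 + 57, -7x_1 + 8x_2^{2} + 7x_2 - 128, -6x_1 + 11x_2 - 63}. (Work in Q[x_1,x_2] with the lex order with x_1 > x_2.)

{(-5, 3)}

Compute a lex Gröbner basis by Buchberger's algorithm.
f_1 = x_1 + 2x_2 - 1, LT = x_1.
f_2 = -x_1^{2} + 4x_1 - 4x_2 + 57, LT = x_1^{2}.
f_3 = -7x_1 + 8x_2^{2} + 7x_2 - 128, LT = x_1.
f_4 = -6x_1 + 11x_2 - 63, LT = x_1.

S(f_1,f_2): lcm = x_1^{2}. S = 2x_1x_2 + 3x_1 - 4x_2 + 57.
  leading term x_1x_2: subtract (2x_2)·f_1 from 2x_1x_2 + 3x_1 - 4x_2 + 57 → 3x_1 - 4x_2^{2} - 2x_2 + 57
  leading term x_1: subtract (3)·f_1 from 3x_1 - 4x_2^{2} - 2x_2 + 57 → -4x_2^{2} - 8x_2 + 60
  leading term x_2^{2}: no divisor's leading term divides it; move -4x_2^{2} to the remainder.
  leading term x_2: no divisor's leading term divides it; move -8x_2 to the remainder.
  leading term 1: no divisor's leading term divides it; move 60 to the remainder.
  remainder -4x_2^{2} - 8x_2 + 60 ≠ 0; add h_5 = -4x_2^{2} - 8x_2 + 60 to the basis.

S(f_1,f_3): lcm = x_1. S = \tfrac{8}{7}x_2^{2} + 3x_2 - \tfrac{135}{7}.
  leading term x_2^{2}: subtract (-\tfrac{2}{7})·h_5 from \tfrac{8}{7}x_2^{2} + 3x_2 - \tfrac{135}{7} → \tfrac{5}{7}x_2 - \tfrac{15}{7}
  leading term x_2: no divisor's leading term divides it; move \tfrac{5}{7}x_2 to the remainder.
  leading term 1: no divisor's leading term divides it; move -\tfrac{15}{7} to the remainder.
  remainder \tfrac{5}{7}x_2 - \tfrac{15}{7} ≠ 0; add h_6 = \tfrac{5}{7}x_2 - \tfrac{15}{7} to the basis.

The other S-polynomials (S(f_1,f_4), S(f_2,f_3), S(f_2,f_4), S(f_3,f_4), S(f_1,h_5), S(f_2,h_5), S(f_3,h_5), S(f_4,h_5), S(f_1,h_6), S(f_2,h_6), S(f_3,h_6), S(f_4,h_6), S(h_5,h_6)) all reduce to 0 modulo the current basis, so we have a Gröbner basis.
Inter-reduce: drop elements whose leading term is divisible by another's, tail-reduce, and make monic.
Reduced Gröbner basis: {x_1 + 5, x_2 - 3}.

Since the basis is lex-ordered, x_2 - 3 is univariate in x_2. Its roots are {3}. Back-substituting each root into the other basis elements fixes the other coordinates.
  x_2 = 3: the earlier basis element becomes x_1 + 5 = 0, giving x_1 = -5 — point (-5, 3).
Check: every point annihilates each of the original generators.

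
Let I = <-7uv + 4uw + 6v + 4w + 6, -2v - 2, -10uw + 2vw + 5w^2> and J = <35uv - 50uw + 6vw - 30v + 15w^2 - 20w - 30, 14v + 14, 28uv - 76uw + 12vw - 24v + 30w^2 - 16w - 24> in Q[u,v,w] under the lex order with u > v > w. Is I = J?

For a fixed monomial order, each ideal has a unique reduced Gröbner basis; comparing bases decides equality.
Buchberger on the first generating set:
f_1 = -7uv + 4uw + 6v + 4w + 6, LT = uv.
f_2 = -2v - 2, LT = v.
f_3 = -10uw + 2vw + 5w^2, LT = uw.

S(f_1,f_2): lcm = uv. S = -4/7uw - u - 6/7v - 4/7w - 6/7.
  leading term uw: subtract (2/35)·f_3 from -4/7uw - u - 6/7v - 4/7w - 6/7 → -u - 4/35vw - 6/7v - 2/7w^2 - 4/7w - 6/7
  leading term u: no divisor's leading term divides it; move -u to the remainder.
  leading term vw: subtract (2/35w)·f_2 from -4/35vw - 6/7v - 2/7w^2 - 4/7w - 6/7 → -6/7v - 2/7w^2 - 16/35w - 6/7
  leading term v: subtract (3/7)·f_2 from -6/7v - 2/7w^2 - 16/35w - 6/7 → -2/7w^2 - 16/35w
  leading term w^2: no divisor's leading term divides it; move -2/7w^2 to the remainder.
  leading term w: no divisor's leading term divides it; move -16/35w to the remainder.
  remainder -u - 2/7w^2 - 16/35w ≠ 0; add g_4 = -u - 2/7w^2 - 16/35w to the basis.

S(f_1,f_3): lcm = uvw. S = -4/7uw^2 + 1/5v^2w + 1/2vw^2 - 6/7vw - 4/7w^2 - 6/7w.
  leading term uw^2: subtract (2/35w)·f_3 from -4/7uw^2 + 1/5v^2w + 1/2vw^2 - 6/7vw - 4/7w^2 - 6/7w → 1/5v^2w + 27/70vw^2 - 6/7vw - 2/7w^3 - 4/7w^2 - 6/7w
  leading term v^2w: subtract (-1/10vw)·f_2 from 1/5v^2w + 27/70vw^2 - 6/7vw - 2/7w^3 - 4/7w^2 - 6/7w → 27/70vw^2 - 37/35vw - 2/7w^3 - 4/7w^2 - 6/7w
  leading term vw^2: subtract (-27/140w^2)·f_2 from 27/70vw^2 - 37/35vw - 2/7w^3 - 4/7w^2 - 6/7w → -37/35vw - 2/7w^3 - 67/70w^2 - 6/7w
  leading term vw: subtract (37/70w)·f_2 from -37/35vw - 2/7w^3 - 67/70w^2 - 6/7w → -2/7w^3 - 67/70w^2 + 1/5w
  leading term w^3: no divisor's leading term divides it; move -2/7w^3 to the remainder.
  leading term w^2: no divisor's leading term divides it; move -67/70w^2 to the remainder.
  leading term w: no divisor's leading term divides it; move 1/5w to the remainder.
  remainder -2/7w^3 - 67/70w^2 + 1/5w ≠ 0; add g_5 = -2/7w^3 - 67/70w^2 + 1/5w to the basis.

The other S-polynomials (S(f_2,f_3), S(f_1,g_4), S(f_2,g_4), S(f_3,g_4), S(f_1,g_5), S(f_2,g_5), S(f_3,g_5), S(g_4,g_5)) all reduce to 0 modulo the current basis, so we have a Gröbner basis.
Inter-reduce: drop elements whose leading term is divisible by another's, tail-reduce, and make monic.
Reduced Gröbner basis: {u + 2/7w^2 + 16/35w, v + 1, w^3 + 67/20w^2 - 7/10w}.

Buchberger on the second generating set:
h_1 = 35uv - 50uw + 6vw - 30v + 15w^2 - 20w - 30, LT = uv.
h_2 = 14v + 14, LT = v.
h_3 = 28uv - 76uw + 12vw - 24v + 30w^2 - 16w - 24, LT = uv.

S(h_1,h_2): lcm = uv. S = -10/7uw - u + 6/35vw - 6/7v + 3/7w^2 - 4/7w - 6/7.
  leading term uw: no divisor's leading term divides it; move -10/7uw to the remainder.
  leading term u: no divisor's leading term divides it; move -u to the remainder.
  leading term vw: subtract (3/245w)·h_2 from 6/35vw - 6/7v + 3/7w^2 - 4/7w - 6/7 → -6/7v + 3/7w^2 - 26/35w - 6/7
  leading term v: subtract (-3/49)·h_2 from -6/7v + 3/7w^2 - 26/35w - 6/7 → 3/7w^2 - 26/35w
  leading term w^2: no divisor's leading term divides it; move 3/7w^2 to the remainder.
  leading term w: no divisor's leading term divides it; move -26/35w to the remainder.
  remainder -10/7uw - u + 3/7w^2 - 26/35w ≠ 0; add k_4 = -10/7uw - u + 3/7w^2 - 26/35w to the basis.

S(h_1,h_3): lcm = uv. S = 9/7uw - 9/35vw - 9/14w^2.
  leading term uw: subtract (-9/10)·k_4 from 9/7uw - 9/35vw - 9/14w^2 → -9/10u - 9/35vw - 9/35w^2 - 117/175w
  leading term u: no divisor's leading term divides it; move -9/10u to the remainder.
  leading term vw: subtract (-9/490w)·h_2 from -9/35vw - 9/35w^2 - 117/175w → -9/35w^2 - 72/175w
  leading term w^2: no divisor's leading term divides it; move -9/35w^2 to the remainder.
  leading term w: no divisor's leading term divides it; move -72/175w to the remainder.
  remainder -9/10u - 9/35w^2 - 72/175w ≠ 0; add k_5 = -9/10u - 9/35w^2 - 72/175w to the basis.

S(h_3,k_4): lcm = uvw. S = -7/10uv - 19/7uw^2 + 51/70vw^2 - 241/175vw + 15/14w^3 - 4/7w^2 - 6/7w.
  leading term uv: subtract (-1/50)·h_1 from -7/10uv - 19/7uw^2 + 51/70vw^2 - 241/175vw + 15/14w^3 - 4/7w^2 - 6/7w → -19/7uw^2 - uw + 51/70vw^2 - 44/35vw - 3/5v + 15/14w^3 - 19/70w^2 - 44/35w - 3/5
  leading term uw^2: subtract (19/10w)·k_4 from -19/7uw^2 - uw + 51/70vw^2 - 44/35vw - 3/5v + 15/14w^3 - 19/70w^2 - 44/35w - 3/5 → 9/10uw + 51/70vw^2 - 44/35vw - 3/5v + 9/35w^3 + 57/50w^2 - 44/35w - 3/5
  leading term uw: subtract (-63/100)·k_4 from 9/10uw + 51/70vw^2 - 44/35vw - 3/5v + 9/35w^3 + 57/50w^2 - 44/35w - 3/5 → -63/100u + 51/70vw^2 - 44/35vw - 3/5v + 9/35w^3 + 141/100w^2 - 3019/1750w - 3/5
  leading term u: subtract (7/10)·k_5 from -63/100u + 51/70vw^2 - 44/35vw - 3/5v + 9/35w^3 + 141/100w^2 - 3019/1750w - 3/5 → 51/70vw^2 - 44/35vw - 3/5v + 9/35w^3 + 159/100w^2 - 503/350w - 3/5
  leading term vw^2: subtract (51/980w^2)·h_2 from 51/70vw^2 - 44/35vw - 3/5v + 9/35w^3 + 159/100w^2 - 503/350w - 3/5 → -44/35vw - 3/5v + 9/35w^3 + 603/700w^2 - 503/350w - 3/5
  leading term vw: subtract (-22/245w)·h_2 from -44/35vw - 3/5v + 9/35w^3 + 603/700w^2 - 503/350w - 3/5 → -3/5v + 9/35w^3 + 603/700w^2 - 9/50w - 3/5
  leading term v: subtract (-3/70)·h_2 from -3/5v + 9/35w^3 + 603/700w^2 - 9/50w - 3/5 → 9/35w^3 + 603/700w^2 - 9/50w
  leading term w^3: no divisor's leading term divides it; move 9/35w^3 to the remainder.
  leading term w^2: no divisor's leading term divides it; move 603/700w^2 to the remainder.
  leading term w: no divisor's leading term divides it; move -9/50w to the remainder.
  remainder 9/35w^3 + 603/700w^2 - 9/50w ≠ 0; add k_6 = 9/35w^3 + 603/700w^2 - 9/50w to the basis.

The other S-polynomials (S(h_2,h_3), S(h_1,k_4), S(h_2,k_4), S(h_1,k_5), S(h_2,k_5), S(h_3,k_5), S(k_4,k_5), S(h_1,k_6), S(h_2,k_6), S(h_3,k_6), S(k_4,k_6), S(k_5,k_6)) all reduce to 0 modulo the current basis, so we have a Gröbner basis.
Inter-reduce: drop elements whose leading term is divisible by another's, tail-reduce, and make monic.
Reduced Gröbner basis: {u + 2/7w^2 + 16/35w, v + 1, w^3 + 67/20w^2 - 7/10w}.

The two bases agree; hence the ideals are identical.
The same test decides containment: I ⊆ J iff every generator of I reduces to 0 modulo a Gröbner basis of J.

Yes, the ideals are equal.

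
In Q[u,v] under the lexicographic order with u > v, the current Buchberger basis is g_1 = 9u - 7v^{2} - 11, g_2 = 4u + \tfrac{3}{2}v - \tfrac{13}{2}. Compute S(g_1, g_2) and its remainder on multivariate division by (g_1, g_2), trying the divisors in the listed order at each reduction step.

S(g_1, g_2) = -\tfrac{7}{9}v^{2} - \tfrac{3}{8}v + \tfrac{29}{72}; remainder on division = -\tfrac{7}{9}v^{2} - \tfrac{3}{8}v + \tfrac{29}{72}.

lcm(LM(g_1), LM(g_2)) = u.
S = (lcm/LT(g_1))·g_1 − (lcm/LT(g_2))·g_2 = -\tfrac{7}{9}v^{2} - \tfrac{3}{8}v + \tfrac{29}{72}.
Reduce S modulo (g_1, g_2) in that order:
  leading term v^{2}: no divisor's leading term divides it; move -\tfrac{7}{9}v^{2} to the remainder.
  leading term v: no divisor's leading term divides it; move -\tfrac{3}{8}v to the remainder.
  leading term 1: no divisor's leading term divides it; move \tfrac{29}{72} to the remainder.
The remainder -\tfrac{7}{9}v^{2} - \tfrac{3}{8}v + \tfrac{29}{72} is nonzero, so it would be added as the next basis element.
This is the inner loop of Buchberger's algorithm — each nonzero remainder becomes a new basis element.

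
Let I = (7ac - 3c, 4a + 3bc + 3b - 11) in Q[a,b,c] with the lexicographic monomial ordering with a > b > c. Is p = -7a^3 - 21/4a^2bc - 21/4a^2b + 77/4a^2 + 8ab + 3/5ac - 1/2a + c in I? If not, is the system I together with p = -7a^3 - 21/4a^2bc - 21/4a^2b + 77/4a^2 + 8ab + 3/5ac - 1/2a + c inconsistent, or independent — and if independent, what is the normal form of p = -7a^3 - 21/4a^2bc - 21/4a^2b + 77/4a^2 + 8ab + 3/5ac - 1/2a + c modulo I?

First compute the reduced Gröbner basis of I by Buchberger's algorithm.
f_1 = 7ac - 3c, LT = ac.
f_2 = 4a + 3bc + 3b - 11, LT = a.

S(f_1,f_2): lcm = ac. S = -3/4bc^2 - 3/4bc + 65/28c.
  leading term bc^2: no divisor's leading term divides it; move -3/4bc^2 to the remainder.
  leading term bc: no divisor's leading term divides it; move -3/4bc to the remainder.
  leading term c: no divisor's leading term divides it; move 65/28c to the remainder.
  remainder -3/4bc^2 - 3/4bc + 65/28c ≠ 0; add h_3 = -3/4bc^2 - 3/4bc + 65/28c to the basis.

The other S-polynomials (S(f_1,h_3), S(f_2,h_3)) all reduce to 0 modulo the current basis, so we have a Gröbner basis.
Inter-reduce: drop elements whose leading term is divisible by another's, tail-reduce, and make monic.
Reduced Gröbner basis: {a + 3/4bc + 3/4b - 11/4, bc^2 + bc - 65/21c}.
Label its elements g_1 = a + 3/4bc + 3/4b - 11/4, g_2 = bc^2 + bc - 65/21c.

Reduce p = -7a^3 - 21/4a^2bc - 21/4a^2b + 77/4a^2 + 8ab + 3/5ac - 1/2a + c modulo G:
  leading term a^3: subtract (-7a^2)·g_1 from -7a^3 - 21/4a^2bc - 21/4a^2b + 77/4a^2 + 8ab + 3/5ac - 1/2a + c → 8ab + 3/5ac - 1/2a + c
  leading term ab: subtract (8b)·g_1 from 8ab + 3/5ac - 1/2a + c → 3/5ac - 1/2a - 6b^2c - 6b^2 + 22b + c
  leading term ac: subtract (3/5c)·g_1 from 3/5ac - 1/2a - 6b^2c - 6b^2 + 22b + c → -1/2a - 6b^2c - 6b^2 - 9/20bc^2 - 9/20bc + 22b + 53/20c
  leading term a: subtract (-1/2)·g_1 from -1/2a - 6b^2c - 6b^2 - 9/20bc^2 - 9/20bc + 22b + 53/20c → -6b^2c - 6b^2 - 9/20bc^2 - 3/40bc + 179/8b + 53/20c - 11/8
  leading term b^2c: no divisor's leading term divides it; move -6b^2c to the remainder.
  leading term b^2: no divisor's leading term divides it; move -6b^2 to the remainder.
  leading term bc^2: subtract (-9/20)·g_2 from -9/20bc^2 - 3/40bc + 179/8b + 53/20c - 11/8 → 3/8bc + 179/8b + 44/35c - 11/8
  leading term bc: no divisor's leading term divides it; move 3/8bc to the remainder.
  leading term b: no divisor's leading term divides it; move 179/8b to the remainder.
  leading term c: no divisor's leading term divides it; move 44/35c to the remainder.
  leading term 1: no divisor's leading term divides it; move -11/8 to the remainder.
  normal form = -6b^2c - 6b^2 + 3/8bc + 179/8b + 44/35c - 11/8.
The normal form is nonzero, so p ∉ I. Since p minus its normal form lies in I, I + (p) = I + (r) where r = -6b^2c - 6b^2 + 3/8bc + 179/8b + 44/35c - 11/8; decide whether this ideal is the whole ring.
Run Buchberger on G together with r (pairs among the g_i already reduce to 0 since G is a Gröbner basis):
g_1 = a + 3/4bc + 3/4b - 11/4, LT = a.
g_2 = bc^2 + bc - 65/21c, LT = bc^2.
r = -6b^2c - 6b^2 + 3/8bc + 179/8b + 44/35c - 11/8, LT = b^2c.

S(g_2,r): lcm = b^2c^2. S = 1/16bc^2 + 71/112bc + 22/105c^2 - 11/48c.
  leading term bc^2: subtract (1/16)·g_2 from 1/16bc^2 + 71/112bc + 22/105c^2 - 11/48c → 4/7bc + 22/105c^2 - 1/28c
  leading term bc: no divisor's leading term divides it; move 4/7bc to the remainder.
  leading term c^2: no divisor's leading term divides it; move 22/105c^2 to the remainder.
  leading term c: no divisor's leading term divides it; move -1/28c to the remainder.
  remainder 4/7bc + 22/105c^2 - 1/28c ≠ 0; add m_4 = 4/7bc + 22/105c^2 - 1/28c to the basis.

S(g_2,m_4): lcm = bc^2. S = bc - 11/30c^3 + 1/16c^2 - 65/21c.
  leading term bc: subtract (7/4)·m_4 from bc - 11/30c^3 + 1/16c^2 - 65/21c → -11/30c^3 - 73/240c^2 - 1019/336c
  leading term c^3: no divisor's leading term divides it; move -11/30c^3 to the remainder.
  leading term c^2: no divisor's leading term divides it; move -73/240c^2 to the remainder.
  leading term c: no divisor's leading term divides it; move -1019/336c to the remainder.
  remainder -11/30c^3 - 73/240c^2 - 1019/336c ≠ 0; add m_5 = -11/30c^3 - 73/240c^2 - 1019/336c to the basis.

S(r,m_4): lcm = b^2c. S = b^2 - 11/30bc^2 - 179/48b - 22/105c + 11/48.
  leading term b^2: no divisor's leading term divides it; move b^2 to the remainder.
  leading term bc^2: subtract (-11/30)·g_2 from -11/30bc^2 - 179/48b - 22/105c + 11/48 → 11/30bc - 179/48b - 121/90c + 11/48
  leading term bc: subtract (77/120)·m_4 from 11/30bc - 179/48b - 121/90c + 11/48 → -179/48b - 121/900c^2 - 1903/1440c + 11/48
  leading term b: no divisor's leading term divides it; move -179/48b to the remainder.
  leading term c^2: no divisor's leading term divides it; move -121/900c^2 to the remainder.
  leading term c: no divisor's leading term divides it; move -1903/1440c to the remainder.
  leading term 1: no divisor's leading term divides it; move 11/48 to the remainder.
  remainder b^2 - 179/48b - 121/900c^2 - 1903/1440c + 11/48 ≠ 0; add m_6 = b^2 - 179/48b - 121/900c^2 - 1903/1440c + 11/48 to the basis.

The other S-polynomials (S(g_1,g_2), S(g_1,r), S(g_1,m_4), S(g_1,m_5), S(g_2,m_5), S(r,m_5), S(m_4,m_5), S(g_1,m_6), S(g_2,m_6), S(r,m_6), S(m_4,m_6), S(m_5,m_6)) all reduce to 0 modulo the current basis, so we have a Gröbner basis.
Inter-reduce: drop elements whose leading term is divisible by another's, tail-reduce, and make monic.
Reduced Gröbner basis: {a + 3/4b - 11/40c^2 + 3/64c - 11/4, b^2 - 179/48b - 121/900c^2 - 1903/1440c + 11/48, bc + 11/30c^2 - 1/16c, c^3 + 73/88c^2 + 5095/616c}.
The reduced Gröbner basis of I + (p) is {a + 3/4b - 11/40c^2 + 3/64c - 11/4, b^2 - 179/48b - 121/900c^2 - 1903/1440c + 11/48, bc + 11/30c^2 - 1/16c, c^3 + 73/88c^2 + 5095/616c} ≠ {1}, a proper ideal, so the enlarged system stays consistent: p is independent of I, with normal form -6b^2c - 6b^2 + 3/8bc + 179/8b + 44/35c - 11/8.

-7a^3 - 21/4a^2bc - 21/4a^2b + 77/4a^2 + 8ab + 3/5ac - 1/2a + c is independent of I; its normal form modulo I is -6b^2c - 6b^2 + 3/8bc + 179/8b + 44/35c - 11/8.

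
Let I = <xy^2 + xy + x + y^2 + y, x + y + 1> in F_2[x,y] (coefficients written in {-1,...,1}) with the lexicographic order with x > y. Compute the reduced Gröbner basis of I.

f_1 = xy^2 + xy + x + y^2 + y, LT = xy^2.
f_2 = x + y + 1, LT = x.

S(f_1,f_2): lcm = xy^2. S = xy + x + y^3 + y.
  reduce S modulo (f_1, f_2):
  remainder y^3 + y^2 + y + 1 ≠ 0; add g_3 = y^3 + y^2 + y + 1 to the basis.

The other S-polynomials (S(f_1,g_3), S(f_2,g_3)) all reduce to 0 modulo the current basis, so we have a Gröbner basis.
Inter-reduce: drop elements whose leading term is divisible by another's, tail-reduce, and make monic.

G = {x + y + 1, y^3 + y^2 + y + 1}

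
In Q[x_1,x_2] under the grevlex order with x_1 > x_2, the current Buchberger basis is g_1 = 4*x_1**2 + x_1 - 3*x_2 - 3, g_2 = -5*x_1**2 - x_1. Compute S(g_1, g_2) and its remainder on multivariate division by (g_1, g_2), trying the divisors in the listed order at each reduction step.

lcm(LM(g_1), LM(g_2)) = x_1**2.
S = (lcm/LT(g_1))·g_1 − (lcm/LT(g_2))·g_2 = 1/20*x_1 - 3/4*x_2 - 3/4.
Reduce S modulo (g_1, g_2) in that order:
  leading term x_1: no divisor's leading term divides it; move 1/20*x_1 to the remainder.
  leading term x_2: no divisor's leading term divides it; move -3/4*x_2 to the remainder.
  leading term 1: no divisor's leading term divides it; move -3/4 to the remainder.
The remainder 1/20*x_1 - 3/4*x_2 - 3/4 is nonzero, so it would be added as the next basis element.
An S-polynomial is built so that the two leading terms cancel; whether anything survives reduction is exactly the Gröbner-basis criterion.

S(g_1, g_2) = 1/20*x_1 - 3/4*x_2 - 3/4; remainder on division = 1/20*x_1 - 3/4*x_2 - 3/4.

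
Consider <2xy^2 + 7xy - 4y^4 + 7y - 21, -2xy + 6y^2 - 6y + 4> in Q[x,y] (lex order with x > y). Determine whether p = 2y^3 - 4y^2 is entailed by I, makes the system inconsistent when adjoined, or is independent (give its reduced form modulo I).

Adjoining 2y^3 - 4y^2 makes the ideal the whole ring: the system is inconsistent.

First compute the reduced Gröbner basis of I by Buchberger's algorithm.
f_1 = 2xy^2 + 7xy - 4y^4 + 7y - 21, LT = xy^2.
f_2 = -2xy + 6y^2 - 6y + 4, LT = xy.

S(f_1,f_2): lcm = xy^2. S = 7/2xy - 2y^4 + 3y^3 - 3y^2 + 11/2y - 21/2.
  leading term xy: subtract (-7/4)·f_2 from 7/2xy - 2y^4 + 3y^3 - 3y^2 + 11/2y - 21/2 → -2y^4 + 3y^3 + 15/2y^2 - 5y - 7/2
  leading term y^4: no divisor's leading term divides it; move -2y^4 to the remainder.
  leading term y^3: no divisor's leading term divides it; move 3y^3 to the remainder.
  leading term y^2: no divisor's leading term divides it; move 15/2y^2 to the remainder.
  leading term y: no divisor's leading term divides it; move -5y to the remainder.
  leading term 1: no divisor's leading term divides it; move -7/2 to the remainder.
  remainder -2y^4 + 3y^3 + 15/2y^2 - 5y - 7/2 ≠ 0; add h_3 = -2y^4 + 3y^3 + 15/2y^2 - 5y - 7/2 to the basis.

S(f_1,h_3): lcm = xy^4. S = 5xy^3 + 15/4xy^2 - 5/2xy - 7/4x - 2y^6 + 7/2y^3 - 21/2y^2.
  leading term xy^3: subtract (5/2y)·f_1 from 5xy^3 + 15/4xy^2 - 5/2xy - 7/4x - 2y^6 + 7/2y^3 - 21/2y^2 → -55/4xy^2 - 5/2xy - 7/4x - 2y^6 + 10y^5 + 7/2y^3 - 28y^2 + 105/2y
  leading term xy^2: subtract (-55/8)·f_1 from -55/4xy^2 - 5/2xy - 7/4x - 2y^6 + 10y^5 + 7/2y^3 - 28y^2 + 105/2y → 365/8xy - 7/4x - 2y^6 + 10y^5 - 55/2y^4 + 7/2y^3 - 28y^2 + 805/8y - 1155/8
  leading term xy: subtract (-365/16)·f_2 from 365/8xy - 7/4x - 2y^6 + 10y^5 - 55/2y^4 + 7/2y^3 - 28y^2 + 805/8y - 1155/8 → -7/4x - 2y^6 + 10y^5 - 55/2y^4 + 7/2y^3 + 871/8y^2 - 145/4y - 425/8
  leading term x: no divisor's leading term divides it; move -7/4x to the remainder.
  leading term y^6: subtract (y^2)·h_3 from -2y^6 + 10y^5 - 55/2y^4 + 7/2y^3 + 871/8y^2 - 145/4y - 425/8 → 7y^5 - 35y^4 + 17/2y^3 + 899/8y^2 - 145/4y - 425/8
  leading term y^5: subtract (-7/2y)·h_3 from 7y^5 - 35y^4 + 17/2y^3 + 899/8y^2 - 145/4y - 425/8 → -49/2y^4 + 139/4y^3 + 759/8y^2 - 97/2y - 425/8
  leading term y^4: subtract (49/4)·h_3 from -49/2y^4 + 139/4y^3 + 759/8y^2 - 97/2y - 425/8 → -2y^3 + 3y^2 + 51/4y - 41/4
  leading term y^3: no divisor's leading term divides it; move -2y^3 to the remainder.
  leading term y^2: no divisor's leading term divides it; move 3y^2 to the remainder.
  leading term y: no divisor's leading term divides it; move 51/4y to the remainder.
  leading term 1: no divisor's leading term divides it; move -41/4 to the remainder.
  remainder -7/4x - 2y^3 + 3y^2 + 51/4y - 41/4 ≠ 0; add h_4 = -7/4x - 2y^3 + 3y^2 + 51/4y - 41/4 to the basis.

The other S-polynomials (S(f_2,h_3), S(f_1,h_4), S(f_2,h_4), S(h_3,h_4)) all reduce to 0 modulo the current basis, so we have a Gröbner basis.
Inter-reduce: drop elements whose leading term is divisible by another's, tail-reduce, and make monic.
Reduced Gröbner basis: {x + 8/7y^3 - 12/7y^2 - 51/7y + 41/7, y^4 - 3/2y^3 - 15/4y^2 + 5/2y + 7/4}.
Label its elements g_1 = x + 8/7y^3 - 12/7y^2 - 51/7y + 41/7, g_2 = y^4 - 3/2y^3 - 15/4y^2 + 5/2y + 7/4.

Reduce p = 2y^3 - 4y^2 modulo G:
  leading term y^3: no divisor's leading term divides it; move 2y^3 to the remainder.
  leading term y^2: no divisor's leading term divides it; move -4y^2 to the remainder.
  normal form = 2y^3 - 4y^2.
The normal form is nonzero, so p ∉ I. Since p minus its normal form lies in I, I + (p) = I + (r) where r = 2y^3 - 4y^2; decide whether this ideal is the whole ring.
Run Buchberger on G together with r (pairs among the g_i already reduce to 0 since G is a Gröbner basis):
g_1 = x + 8/7y^3 - 12/7y^2 - 51/7y + 41/7, LT = x.
g_2 = y^4 - 3/2y^3 - 15/4y^2 + 5/2y + 7/4, LT = y^4.
r = 2y^3 - 4y^2, LT = y^3.

S(g_2,r): lcm = y^4. S = 1/2y^3 - 15/4y^2 + 5/2y + 7/4.
  leading term y^3: subtract (1/4)·r from 1/2y^3 - 15/4y^2 + 5/2y + 7/4 → -11/4y^2 + 5/2y + 7/4
  leading term y^2: no divisor's leading term divides it; move -11/4y^2 to the remainder.
  leading term y: no divisor's leading term divides it; move 5/2y to the remainder.
  leading term 1: no divisor's leading term divides it; move 7/4 to the remainder.
  remainder -11/4y^2 + 5/2y + 7/4 ≠ 0; add m_4 = -11/4y^2 + 5/2y + 7/4 to the basis.

S(g_2,m_4): lcm = y^4. S = -13/22y^3 - 137/44y^2 + 5/2y + 7/4.
  leading term y^3: subtract (-13/44)·r from -13/22y^3 - 137/44y^2 + 5/2y + 7/4 → -189/44y^2 + 5/2y + 7/4
  leading term y^2: subtract (189/121)·m_4 from -189/44y^2 + 5/2y + 7/4 → -170/121y - 119/121
  leading term y: no divisor's leading term divides it; move -170/121y to the remainder.
  leading term 1: no divisor's leading term divides it; move -119/121 to the remainder.
  remainder -170/121y - 119/121 ≠ 0; add m_5 = -170/121y - 119/121 to the basis.

S(r,m_4): lcm = y^3. S = -12/11y^2 + 7/11y.
  leading term y^2: subtract (48/121)·m_4 from -12/11y^2 + 7/11y → -43/121y - 84/121
  leading term y: subtract (43/170)·m_5 from -43/121y - 84/121 → -49/110
  leading term 1: no divisor's leading term divides it; move -49/110 to the remainder.
  remainder -49/110 ≠ 0; add m_6 = -49/110 to the basis.

The other S-polynomials (S(g_1,g_2), S(g_1,r), S(g_1,m_4), S(g_1,m_5), S(g_2,m_5), S(r,m_5), S(m_4,m_5), S(g_1,m_6), S(g_2,m_6), S(r,m_6), S(m_4,m_6), S(m_5,m_6)) all reduce to 0 modulo the current basis, so we have a Gröbner basis.
Inter-reduce: drop elements whose leading term is divisible by another's, tail-reduce, and make monic.
Reduced Gröbner basis: {1}.
The reduced Gröbner basis of I + (p) is {1}: the ideal is the whole ring, so the enlarged system has no common solution — adjoining p is inconsistent.

The remainder on division by a Gröbner basis is unique — it is the normal form.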